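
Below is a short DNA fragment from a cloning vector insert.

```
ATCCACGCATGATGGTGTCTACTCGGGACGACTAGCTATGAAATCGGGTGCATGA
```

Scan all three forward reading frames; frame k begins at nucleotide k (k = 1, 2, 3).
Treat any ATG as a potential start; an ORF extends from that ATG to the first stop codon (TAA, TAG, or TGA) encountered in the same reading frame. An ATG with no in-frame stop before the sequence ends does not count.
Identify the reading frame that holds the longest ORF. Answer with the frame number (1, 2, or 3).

Frame 1: ATC CAC GCA TGA TGG TGT CTA CTC GGG ACG ACT AGC TAT GAA ATC GGG TGC ATG — no ATG→stop ORF.
Frame 2: TCC ACG CAT GAT GGT GTC TAC TCG GGA CGA CTA GCT ATG AAA TCG GGT GCA TGA — ATG at 38, stop TGA at 53 → 18 nt.
Frame 3: CCA CGC ATG ATG GTG TCT ACT CGG GAC GAC TAG CTA TGA AAT CGG GTG CAT — ATG at 9, stop TAG at 33 → 27 nt; ATG at 12, stop TAG at 33 → 24 nt.
Longest ORF is 27 nt in frame 3 (positions 9–35).

3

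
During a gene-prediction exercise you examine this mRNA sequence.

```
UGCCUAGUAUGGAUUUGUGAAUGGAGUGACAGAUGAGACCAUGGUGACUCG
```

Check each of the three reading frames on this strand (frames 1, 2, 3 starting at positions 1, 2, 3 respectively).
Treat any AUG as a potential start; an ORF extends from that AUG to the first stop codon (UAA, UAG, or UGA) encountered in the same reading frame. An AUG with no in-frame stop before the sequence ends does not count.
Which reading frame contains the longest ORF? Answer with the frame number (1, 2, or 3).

3

Frame 1: UGC CUA GUA UGG AUU UGU GAA UGG AGU GAC AGA UGA GAC CAU GGU GAC UCG — no AUG→stop ORF.
Frame 2: GCC UAG UAU GGA UUU GUG AAU GGA GUG ACA GAU GAG ACC AUG GUG ACU — no AUG→stop ORF.
Frame 3: CCU AGU AUG GAU UUG UGA AUG GAG UGA CAG AUG AGA CCA UGG UGA CUC — AUG at 9, stop UGA at 18 → 12 nt; AUG at 21, stop UGA at 27 → 9 nt; AUG at 33, stop UGA at 45 → 15 nt.
Longest ORF is 15 nt in frame 3 (positions 33–47).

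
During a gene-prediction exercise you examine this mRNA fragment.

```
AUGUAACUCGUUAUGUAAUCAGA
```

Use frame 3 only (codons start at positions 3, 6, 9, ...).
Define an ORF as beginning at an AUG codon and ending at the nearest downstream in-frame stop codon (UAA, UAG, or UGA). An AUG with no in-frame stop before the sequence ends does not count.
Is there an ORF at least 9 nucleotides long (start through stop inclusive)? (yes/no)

no

Frame 3: GUA ACU CGU UAU GUA AUC AGA — no AUG→stop ORF.
Largest ORF found is 0 nucleotides < 9, so no.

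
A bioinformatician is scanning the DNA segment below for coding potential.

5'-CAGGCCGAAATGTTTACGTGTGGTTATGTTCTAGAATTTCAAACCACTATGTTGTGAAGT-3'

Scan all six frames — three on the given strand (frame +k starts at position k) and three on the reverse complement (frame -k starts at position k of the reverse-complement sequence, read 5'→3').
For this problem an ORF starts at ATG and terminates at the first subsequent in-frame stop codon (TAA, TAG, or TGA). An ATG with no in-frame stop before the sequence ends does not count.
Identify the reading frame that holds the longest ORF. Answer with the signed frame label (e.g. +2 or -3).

Reverse complement (5'→3'): ACTTCACAACATAGTGGTTTGAAATTCTAGAACATAACCACACGTAAACATTTCGGCCTG
Frame +1: CAG GCC GAA ATG TTT ACG TGT GGT TAT GTT CTA GAA TTT CAA ACC ACT ATG TTG TGA AGT — ATG at 10, stop TGA at 55 → 48 nt; ATG at 49, stop TGA at 55 → 9 nt.
Frame +2: AGG CCG AAA TGT TTA CGT GTG GTT ATG TTC TAG AAT TTC AAA CCA CTA TGT TGT GAA — ATG at 26, stop TAG at 32 → 9 nt.
Frame +3: GGC CGA AAT GTT TAC GTG TGG TTA TGT TCT AGA ATT TCA AAC CAC TAT GTT GTG AAG — no ATG→stop ORF.
Frame -1: ACT TCA CAA CAT AGT GGT TTG AAA TTC TAG AAC ATA ACC ACA CGT AAA CAT TTC GGC CTG — no ATG→stop ORF.
Frame -2: CTT CAC AAC ATA GTG GTT TGA AAT TCT AGA ACA TAA CCA CAC GTA AAC ATT TCG GCC — no ATG→stop ORF.
Frame -3: TTC ACA ACA TAG TGG TTT GAA ATT CTA GAA CAT AAC CAC ACG TAA ACA TTT CGG CCT — no ATG→stop ORF.
Longest ORF is 48 nt in frame +1 (positions 10–57).

+1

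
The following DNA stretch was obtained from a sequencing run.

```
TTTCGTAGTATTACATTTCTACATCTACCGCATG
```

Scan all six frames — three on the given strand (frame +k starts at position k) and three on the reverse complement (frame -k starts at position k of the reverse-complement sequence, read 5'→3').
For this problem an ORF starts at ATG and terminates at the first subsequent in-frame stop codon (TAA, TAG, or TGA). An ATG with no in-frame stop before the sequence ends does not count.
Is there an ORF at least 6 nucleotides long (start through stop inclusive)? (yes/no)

Reverse complement (5'→3'): CATGCGGTAGATGTAGAAATGTAATACTACGAAA
Frame +1: TTT CGT AGT ATT ACA TTT CTA CAT CTA CCG CAT — no ATG→stop ORF.
Frame +2: TTC GTA GTA TTA CAT TTC TAC ATC TAC CGC ATG — no ATG→stop ORF.
Frame +3: TCG TAG TAT TAC ATT TCT ACA TCT ACC GCA — no ATG→stop ORF.
Frame -1: CAT GCG GTA GAT GTA GAA ATG TAA TAC TAC GAA — ATG at 19, stop TAA at 22 → 6 nt.
Frame -2: ATG CGG TAG ATG TAG AAA TGT AAT ACT ACG AAA — ATG at 2, stop TAG at 8 → 9 nt; ATG at 11, stop TAG at 14 → 6 nt.
Frame -3: TGC GGT AGA TGT AGA AAT GTA ATA CTA CGA — no ATG→stop ORF.
Frame -1 has an ORF of 6 nucleotides (positions 19–24) ≥ 6, so yes.

yes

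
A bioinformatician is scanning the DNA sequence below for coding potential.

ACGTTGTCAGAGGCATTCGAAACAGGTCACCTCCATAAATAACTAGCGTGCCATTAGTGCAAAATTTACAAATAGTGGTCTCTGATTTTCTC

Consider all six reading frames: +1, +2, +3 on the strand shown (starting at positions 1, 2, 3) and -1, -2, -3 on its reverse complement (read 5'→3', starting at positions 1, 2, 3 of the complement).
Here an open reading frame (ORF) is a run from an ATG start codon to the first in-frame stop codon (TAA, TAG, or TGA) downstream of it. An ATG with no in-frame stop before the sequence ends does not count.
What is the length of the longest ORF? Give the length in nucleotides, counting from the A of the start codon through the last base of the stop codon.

30

Reverse complement (5'→3'): GAGAAAATCAGAGACCACTATTTGTAAATTTTGCACTAATGGCACGCTAGTTATTTATGGAGGTGACCTGTTTCGAATGCCTCTGACAACGT
Frame +1: ACG TTG TCA GAG GCA TTC GAA ACA GGT CAC CTC CAT AAA TAA CTA GCG TGC CAT TAG TGC AAA ATT TAC AAA TAG TGG TCT CTG ATT TTC — no ATG→stop ORF.
Frame +2: CGT TGT CAG AGG CAT TCG AAA CAG GTC ACC TCC ATA AAT AAC TAG CGT GCC ATT AGT GCA AAA TTT ACA AAT AGT GGT CTC TGA TTT TCT — no ATG→stop ORF.
Frame +3: GTT GTC AGA GGC ATT CGA AAC AGG TCA CCT CCA TAA ATA ACT AGC GTG CCA TTA GTG CAA AAT TTA CAA ATA GTG GTC TCT GAT TTT CTC — no ATG→stop ORF.
Frame -1: GAG AAA ATC AGA GAC CAC TAT TTG TAA ATT TTG CAC TAA TGG CAC GCT AGT TAT TTA TGG AGG TGA CCT GTT TCG AAT GCC TCT GAC AAC — no ATG→stop ORF.
Frame -2: AGA AAA TCA GAG ACC ACT ATT TGT AAA TTT TGC ACT AAT GGC ACG CTA GTT ATT TAT GGA GGT GAC CTG TTT CGA ATG CCT CTG ACA ACG — no ATG→stop ORF.
Frame -3: GAA AAT CAG AGA CCA CTA TTT GTA AAT TTT GCA CTA ATG GCA CGC TAG TTA TTT ATG GAG GTG ACC TGT TTC GAA TGC CTC TGA CAA CGT — ATG at 39, stop TAG at 48 → 12 nt; ATG at 57, stop TGA at 84 → 30 nt.
Longest: frame -3, positions 57–86, 30 nt = 10 codons = 9 aa. → 30 nucleotides.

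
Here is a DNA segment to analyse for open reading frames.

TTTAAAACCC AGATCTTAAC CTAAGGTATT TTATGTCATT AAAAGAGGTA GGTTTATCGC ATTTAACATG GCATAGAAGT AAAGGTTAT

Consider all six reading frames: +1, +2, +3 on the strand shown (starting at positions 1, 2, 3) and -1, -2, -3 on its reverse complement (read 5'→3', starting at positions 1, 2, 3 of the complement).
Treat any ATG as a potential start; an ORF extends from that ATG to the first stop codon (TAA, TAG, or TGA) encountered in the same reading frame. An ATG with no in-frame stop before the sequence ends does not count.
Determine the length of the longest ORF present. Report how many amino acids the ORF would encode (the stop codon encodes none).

Reverse complement (5'→3'): ATAACCTTTACTTCTATGCCATGTTAAATGCGATAAACCTACCTCTTTTAATGACATAAAATACCTTAGGTTAAGATCTGGGTTTTAAA
Frame +1: TTT AAA ACC CAG ATC TTA ACC TAA GGT ATT TTA TGT CAT TAA AAG AGG TAG GTT TAT CGC ATT TAA CAT GGC ATA GAA GTA AAG GTT — no ATG→stop ORF.
Frame +2: TTA AAA CCC AGA TCT TAA CCT AAG GTA TTT TAT GTC ATT AAA AGA GGT AGG TTT ATC GCA TTT AAC ATG GCA TAG AAG TAA AGG TTA — ATG at 68, stop TAG at 74 → 9 nt.
Frame +3: TAA AAC CCA GAT CTT AAC CTA AGG TAT TTT ATG TCA TTA AAA GAG GTA GGT TTA TCG CAT TTA ACA TGG CAT AGA AGT AAA GGT TAT — no ATG→stop ORF.
Frame -1: ATA ACC TTT ACT TCT ATG CCA TGT TAA ATG CGA TAA ACC TAC CTC TTT TAA TGA CAT AAA ATA CCT TAG GTT AAG ATC TGG GTT TTA — ATG at 16, stop TAA at 25 → 12 nt; ATG at 28, stop TAA at 34 → 9 nt.
Frame -2: TAA CCT TTA CTT CTA TGC CAT GTT AAA TGC GAT AAA CCT ACC TCT TTT AAT GAC ATA AAA TAC CTT AGG TTA AGA TCT GGG TTT TAA — no ATG→stop ORF.
Frame -3: AAC CTT TAC TTC TAT GCC ATG TTA AAT GCG ATA AAC CTA CCT CTT TTA ATG ACA TAA AAT ACC TTA GGT TAA GAT CTG GGT TTT AAA — ATG at 21, stop TAA at 57 → 39 nt; ATG at 51, stop TAA at 57 → 9 nt.
Longest: frame -3, positions 21–59, 39 nt = 13 codons = 12 aa. → 12 amino acids.

12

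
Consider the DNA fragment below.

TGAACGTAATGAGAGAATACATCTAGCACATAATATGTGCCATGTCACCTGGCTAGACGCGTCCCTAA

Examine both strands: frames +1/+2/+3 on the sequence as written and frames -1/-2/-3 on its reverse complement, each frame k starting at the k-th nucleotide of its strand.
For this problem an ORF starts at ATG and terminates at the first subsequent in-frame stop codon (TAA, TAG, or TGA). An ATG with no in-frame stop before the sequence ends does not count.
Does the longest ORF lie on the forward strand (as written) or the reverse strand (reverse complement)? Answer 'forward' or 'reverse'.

reverse

Reverse complement (5'→3'): TTAGGGACGCGTCTAGCCAGGTGACATGGCACATATTATGTGCTAGATGTATTCTCTCATTACGTTCA
Frame +1: TGA ACG TAA TGA GAG AAT ACA TCT AGC ACA TAA TAT GTG CCA TGT CAC CTG GCT AGA CGC GTC CCT — no ATG→stop ORF.
Frame +2: GAA CGT AAT GAG AGA ATA CAT CTA GCA CAT AAT ATG TGC CAT GTC ACC TGG CTA GAC GCG TCC CTA — no ATG→stop ORF.
Frame +3: AAC GTA ATG AGA GAA TAC ATC TAG CAC ATA ATA TGT GCC ATG TCA CCT GGC TAG ACG CGT CCC TAA — ATG at 9, stop TAG at 24 → 18 nt; ATG at 42, stop TAG at 54 → 15 nt.
Frame -1: TTA GGG ACG CGT CTA GCC AGG TGA CAT GGC ACA TAT TAT GTG CTA GAT GTA TTC TCT CAT TAC GTT — no ATG→stop ORF.
Frame -2: TAG GGA CGC GTC TAG CCA GGT GAC ATG GCA CAT ATT ATG TGC TAG ATG TAT TCT CTC ATT ACG TTC — ATG at 26, stop TAG at 44 → 21 nt; ATG at 38, stop TAG at 44 → 9 nt.
Frame -3: AGG GAC GCG TCT AGC CAG GTG ACA TGG CAC ATA TTA TGT GCT AGA TGT ATT CTC TCA TTA CGT TCA — no ATG→stop ORF.
Forward-strand max 18 nt; reverse-strand max 21 nt. The reverse strand has the longer ORF.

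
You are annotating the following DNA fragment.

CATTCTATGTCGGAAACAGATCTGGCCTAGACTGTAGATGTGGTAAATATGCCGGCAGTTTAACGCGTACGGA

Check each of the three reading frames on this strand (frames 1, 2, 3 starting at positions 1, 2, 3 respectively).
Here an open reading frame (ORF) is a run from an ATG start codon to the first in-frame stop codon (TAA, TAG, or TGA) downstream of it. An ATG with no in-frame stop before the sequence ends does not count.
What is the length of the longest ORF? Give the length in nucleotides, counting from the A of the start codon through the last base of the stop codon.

24

Frame 1: CAT TCT ATG TCG GAA ACA GAT CTG GCC TAG ACT GTA GAT GTG GTA AAT ATG CCG GCA GTT TAA CGC GTA CGG — ATG at 7, stop TAG at 28 → 24 nt; ATG at 49, stop TAA at 61 → 15 nt.
Frame 2: ATT CTA TGT CGG AAA CAG ATC TGG CCT AGA CTG TAG ATG TGG TAA ATA TGC CGG CAG TTT AAC GCG TAC GGA — ATG at 38, stop TAA at 44 → 9 nt.
Frame 3: TTC TAT GTC GGA AAC AGA TCT GGC CTA GAC TGT AGA TGT GGT AAA TAT GCC GGC AGT TTA ACG CGT ACG — no ATG→stop ORF.
Longest: frame 1, positions 7–30, 24 nt = 8 codons = 7 aa. → 24 nucleotides.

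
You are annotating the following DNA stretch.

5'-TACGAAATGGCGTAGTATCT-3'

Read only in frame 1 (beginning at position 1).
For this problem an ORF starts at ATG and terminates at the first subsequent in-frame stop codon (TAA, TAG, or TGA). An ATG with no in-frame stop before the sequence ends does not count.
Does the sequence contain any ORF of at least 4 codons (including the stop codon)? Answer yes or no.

Frame 1: TAC GAA ATG GCG TAG TAT — ATG at 7, stop TAG at 13 → 9 nt.
Largest ORF found is 3 codons < 4, so no.

no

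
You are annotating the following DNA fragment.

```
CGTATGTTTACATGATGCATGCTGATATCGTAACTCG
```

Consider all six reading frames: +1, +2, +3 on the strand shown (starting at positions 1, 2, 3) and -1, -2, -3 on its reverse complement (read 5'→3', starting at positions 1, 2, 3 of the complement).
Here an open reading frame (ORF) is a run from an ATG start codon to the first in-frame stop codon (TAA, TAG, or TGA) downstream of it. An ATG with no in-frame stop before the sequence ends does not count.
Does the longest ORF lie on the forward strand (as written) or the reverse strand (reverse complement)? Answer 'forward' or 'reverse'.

forward

Reverse complement (5'→3'): CGAGTTACGATATCAGCATGCATCATGTAAACATACG
Frame +1: CGT ATG TTT ACA TGA TGC ATG CTG ATA TCG TAA CTC — ATG at 4, stop TGA at 13 → 12 nt; ATG at 19, stop TAA at 31 → 15 nt.
Frame +2: GTA TGT TTA CAT GAT GCA TGC TGA TAT CGT AAC TCG — no ATG→stop ORF.
Frame +3: TAT GTT TAC ATG ATG CAT GCT GAT ATC GTA ACT — no ATG→stop ORF.
Frame -1: CGA GTT ACG ATA TCA GCA TGC ATC ATG TAA ACA TAC — ATG at 25, stop TAA at 28 → 6 nt.
Frame -2: GAG TTA CGA TAT CAG CAT GCA TCA TGT AAA CAT ACG — no ATG→stop ORF.
Frame -3: AGT TAC GAT ATC AGC ATG CAT CAT GTA AAC ATA — no ATG→stop ORF.
Forward-strand max 15 nt; reverse-strand max 6 nt. The forward strand has the longer ORF.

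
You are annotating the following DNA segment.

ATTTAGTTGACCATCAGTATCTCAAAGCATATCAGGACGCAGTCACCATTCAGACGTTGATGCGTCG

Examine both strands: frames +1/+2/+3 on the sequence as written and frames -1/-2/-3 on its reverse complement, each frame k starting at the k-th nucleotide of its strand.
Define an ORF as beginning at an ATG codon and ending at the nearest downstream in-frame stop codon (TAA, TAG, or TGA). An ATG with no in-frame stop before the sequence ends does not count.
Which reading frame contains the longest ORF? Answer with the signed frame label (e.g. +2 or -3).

Reverse complement (5'→3'): CGACGCATCAACGTCTGAATGGTGACTGCGTCCTGATATGCTTTGAGATACTGATGGTCAACTAAAT
Frame +1: ATT TAG TTG ACC ATC AGT ATC TCA AAG CAT ATC AGG ACG CAG TCA CCA TTC AGA CGT TGA TGC GTC — no ATG→stop ORF.
Frame +2: TTT AGT TGA CCA TCA GTA TCT CAA AGC ATA TCA GGA CGC AGT CAC CAT TCA GAC GTT GAT GCG TCG — no ATG→stop ORF.
Frame +3: TTA GTT GAC CAT CAG TAT CTC AAA GCA TAT CAG GAC GCA GTC ACC ATT CAG ACG TTG ATG CGT — no ATG→stop ORF.
Frame -1: CGA CGC ATC AAC GTC TGA ATG GTG ACT GCG TCC TGA TAT GCT TTG AGA TAC TGA TGG TCA ACT AAA — ATG at 19, stop TGA at 34 → 18 nt.
Frame -2: GAC GCA TCA ACG TCT GAA TGG TGA CTG CGT CCT GAT ATG CTT TGA GAT ACT GAT GGT CAA CTA AAT — ATG at 38, stop TGA at 44 → 9 nt.
Frame -3: ACG CAT CAA CGT CTG AAT GGT GAC TGC GTC CTG ATA TGC TTT GAG ATA CTG ATG GTC AAC TAA — ATG at 54, stop TAA at 63 → 12 nt.
Longest ORF is 18 nt in frame -1 (positions 19–36).

-1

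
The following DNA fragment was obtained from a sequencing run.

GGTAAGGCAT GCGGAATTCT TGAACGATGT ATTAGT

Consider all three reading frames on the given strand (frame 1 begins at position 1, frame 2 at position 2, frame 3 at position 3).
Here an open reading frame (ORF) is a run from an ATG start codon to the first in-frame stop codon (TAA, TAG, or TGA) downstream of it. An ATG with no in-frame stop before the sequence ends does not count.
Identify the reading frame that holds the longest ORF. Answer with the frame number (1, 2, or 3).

Frame 1: GGT AAG GCA TGC GGA ATT CTT GAA CGA TGT ATT AGT — no ATG→stop ORF.
Frame 2: GTA AGG CAT GCG GAA TTC TTG AAC GAT GTA TTA — no ATG→stop ORF.
Frame 3: TAA GGC ATG CGG AAT TCT TGA ACG ATG TAT TAG — ATG at 9, stop TGA at 21 → 15 nt; ATG at 27, stop TAG at 33 → 9 nt.
Longest ORF is 15 nt in frame 3 (positions 9–23).

3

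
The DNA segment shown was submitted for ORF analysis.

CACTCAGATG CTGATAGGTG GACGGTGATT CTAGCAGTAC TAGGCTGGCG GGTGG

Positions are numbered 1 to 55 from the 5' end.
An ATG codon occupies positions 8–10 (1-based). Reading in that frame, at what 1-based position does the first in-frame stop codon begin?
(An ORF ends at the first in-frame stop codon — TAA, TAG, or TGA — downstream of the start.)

26

Codons from position 8: ATG (8–10), CTG (11–13), ATA (14–16), GGT (17–19), GGA (20–22), CGG (23–25), TGA (26–28).
TGA is a stop codon; it begins at position 26.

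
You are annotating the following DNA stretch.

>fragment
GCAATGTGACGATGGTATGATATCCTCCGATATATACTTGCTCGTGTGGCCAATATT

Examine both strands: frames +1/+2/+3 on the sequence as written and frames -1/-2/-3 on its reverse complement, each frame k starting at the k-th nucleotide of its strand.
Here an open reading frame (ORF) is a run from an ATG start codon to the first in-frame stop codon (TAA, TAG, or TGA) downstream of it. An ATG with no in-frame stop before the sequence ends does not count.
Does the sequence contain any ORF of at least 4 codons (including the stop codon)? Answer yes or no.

Reverse complement (5'→3'): AATATTGGCCACACGAGCAAGTATATATCGGAGGATATCATACCATCGTCACATTGC
Frame +1: GCA ATG TGA CGA TGG TAT GAT ATC CTC CGA TAT ATA CTT GCT CGT GTG GCC AAT ATT — ATG at 4, stop TGA at 7 → 6 nt.
Frame +2: CAA TGT GAC GAT GGT ATG ATA TCC TCC GAT ATA TAC TTG CTC GTG TGG CCA ATA — no ATG→stop ORF.
Frame +3: AAT GTG ACG ATG GTA TGA TAT CCT CCG ATA TAT ACT TGC TCG TGT GGC CAA TAT — ATG at 12, stop TGA at 18 → 9 nt.
Frame -1: AAT ATT GGC CAC ACG AGC AAG TAT ATA TCG GAG GAT ATC ATA CCA TCG TCA CAT TGC — no ATG→stop ORF.
Frame -2: ATA TTG GCC ACA CGA GCA AGT ATA TAT CGG AGG ATA TCA TAC CAT CGT CAC ATT — no ATG→stop ORF.
Frame -3: TAT TGG CCA CAC GAG CAA GTA TAT ATC GGA GGA TAT CAT ACC ATC GTC ACA TTG — no ATG→stop ORF.
Largest ORF found is 3 codons < 4, so no.

no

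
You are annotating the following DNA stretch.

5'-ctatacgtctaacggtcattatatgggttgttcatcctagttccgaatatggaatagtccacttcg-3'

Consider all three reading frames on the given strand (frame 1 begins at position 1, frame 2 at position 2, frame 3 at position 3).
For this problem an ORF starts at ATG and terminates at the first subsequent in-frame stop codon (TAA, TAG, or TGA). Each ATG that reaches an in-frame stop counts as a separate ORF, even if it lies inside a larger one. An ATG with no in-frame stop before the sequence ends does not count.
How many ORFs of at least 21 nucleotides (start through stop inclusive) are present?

0

Frame 1: CTA TAC GTC TAA CGG TCA TTA TAT GGG TTG TTC ATC CTA GTT CCG AAT ATG GAA TAG TCC ACT TCG — ATG at 49, stop TAG at 55 → 9 nt.
Frame 2: TAT ACG TCT AAC GGT CAT TAT ATG GGT TGT TCA TCC TAG TTC CGA ATA TGG AAT AGT CCA CTT — ATG at 23, stop TAG at 38 → 18 nt.
Frame 3: ATA CGT CTA ACG GTC ATT ATA TGG GTT GTT CAT CCT AGT TCC GAA TAT GGA ATA GTC CAC TTC — no ATG→stop ORF.
No ORF reaches 21 nucleotides. Count = 0.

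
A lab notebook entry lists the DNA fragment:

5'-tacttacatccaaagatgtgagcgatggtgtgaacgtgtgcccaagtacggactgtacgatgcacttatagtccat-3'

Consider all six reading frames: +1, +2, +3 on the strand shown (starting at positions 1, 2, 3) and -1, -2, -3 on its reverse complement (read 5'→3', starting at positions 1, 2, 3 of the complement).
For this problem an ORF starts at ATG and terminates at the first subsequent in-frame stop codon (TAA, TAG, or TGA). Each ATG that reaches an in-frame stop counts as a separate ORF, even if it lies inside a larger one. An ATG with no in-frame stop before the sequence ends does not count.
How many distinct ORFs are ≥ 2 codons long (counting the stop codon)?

4

Reverse complement (5'→3'): ATGGACTATAAGTGCATCGTACAGTCCGTACTTGGGCACACGTTCACACCATCGCTCACATCTTTGGATGTAAGTA
Frame +1: TAC TTA CAT CCA AAG ATG TGA GCG ATG GTG TGA ACG TGT GCC CAA GTA CGG ACT GTA CGA TGC ACT TAT AGT CCA — ATG at 16, stop TGA at 19 → 6 nt; ATG at 25, stop TGA at 31 → 9 nt.
Frame +2: ACT TAC ATC CAA AGA TGT GAG CGA TGG TGT GAA CGT GTG CCC AAG TAC GGA CTG TAC GAT GCA CTT ATA GTC CAT — no ATG→stop ORF.
Frame +3: CTT ACA TCC AAA GAT GTG AGC GAT GGT GTG AAC GTG TGC CCA AGT ACG GAC TGT ACG ATG CAC TTA TAG TCC — ATG at 60, stop TAG at 69 → 12 nt.
Frame -1: ATG GAC TAT AAG TGC ATC GTA CAG TCC GTA CTT GGG CAC ACG TTC ACA CCA TCG CTC ACA TCT TTG GAT GTA AGT — no ATG→stop ORF.
Frame -2: TGG ACT ATA AGT GCA TCG TAC AGT CCG TAC TTG GGC ACA CGT TCA CAC CAT CGC TCA CAT CTT TGG ATG TAA GTA — ATG at 68, stop TAA at 71 → 6 nt.
Frame -3: GGA CTA TAA GTG CAT CGT ACA GTC CGT ACT TGG GCA CAC GTT CAC ACC ATC GCT CAC ATC TTT GGA TGT AAG — no ATG→stop ORF.
ORFs ≥ 2 codons: frame +1 16–21 (2 codons), frame +1 25–33 (3 codons), frame +3 60–71 (4 codons), frame -2 68–73 (2 codons). Count = 4.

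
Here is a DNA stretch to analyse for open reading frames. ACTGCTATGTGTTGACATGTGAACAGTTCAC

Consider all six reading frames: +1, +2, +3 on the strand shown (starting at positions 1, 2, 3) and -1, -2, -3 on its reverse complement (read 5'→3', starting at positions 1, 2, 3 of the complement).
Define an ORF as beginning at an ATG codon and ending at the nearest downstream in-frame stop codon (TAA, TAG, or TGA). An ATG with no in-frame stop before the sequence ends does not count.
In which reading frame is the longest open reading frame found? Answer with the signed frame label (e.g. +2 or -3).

Reverse complement (5'→3'): GTGAACTGTTCACATGTCAACACATAGCAGT
Frame +1: ACT GCT ATG TGT TGA CAT GTG AAC AGT TCA — ATG at 7, stop TGA at 13 → 9 nt.
Frame +2: CTG CTA TGT GTT GAC ATG TGA ACA GTT CAC — ATG at 17, stop TGA at 20 → 6 nt.
Frame +3: TGC TAT GTG TTG ACA TGT GAA CAG TTC — no ATG→stop ORF.
Frame -1: GTG AAC TGT TCA CAT GTC AAC ACA TAG CAG — no ATG→stop ORF.
Frame -2: TGA ACT GTT CAC ATG TCA ACA CAT AGC AGT — no ATG→stop ORF.
Frame -3: GAA CTG TTC ACA TGT CAA CAC ATA GCA — no ATG→stop ORF.
Longest ORF is 9 nt in frame +1 (positions 7–15).

+1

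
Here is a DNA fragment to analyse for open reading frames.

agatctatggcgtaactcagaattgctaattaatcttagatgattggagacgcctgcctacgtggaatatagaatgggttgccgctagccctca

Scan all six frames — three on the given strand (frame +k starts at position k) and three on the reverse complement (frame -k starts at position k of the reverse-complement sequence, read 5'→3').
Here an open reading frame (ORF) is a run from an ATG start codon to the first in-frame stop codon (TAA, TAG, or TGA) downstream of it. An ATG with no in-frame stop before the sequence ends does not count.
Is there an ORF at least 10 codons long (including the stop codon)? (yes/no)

Reverse complement (5'→3'): TGAGGGCTAGCGGCAACCCATTCTATATTCCACGTAGGCAGGCGTCTCCAATCATCTAAGATTAATTAGCAATTCTGAGTTACGCCATAGATCT
Frame +1: AGA TCT ATG GCG TAA CTC AGA ATT GCT AAT TAA TCT TAG ATG ATT GGA GAC GCC TGC CTA CGT GGA ATA TAG AAT GGG TTG CCG CTA GCC CTC — ATG at 7, stop TAA at 13 → 9 nt; ATG at 40, stop TAG at 70 → 33 nt.
Frame +2: GAT CTA TGG CGT AAC TCA GAA TTG CTA ATT AAT CTT AGA TGA TTG GAG ACG CCT GCC TAC GTG GAA TAT AGA ATG GGT TGC CGC TAG CCC TCA — ATG at 74, stop TAG at 86 → 15 nt.
Frame +3: ATC TAT GGC GTA ACT CAG AAT TGC TAA TTA ATC TTA GAT GAT TGG AGA CGC CTG CCT ACG TGG AAT ATA GAA TGG GTT GCC GCT AGC CCT — no ATG→stop ORF.
Frame -1: TGA GGG CTA GCG GCA ACC CAT TCT ATA TTC CAC GTA GGC AGG CGT CTC CAA TCA TCT AAG ATT AAT TAG CAA TTC TGA GTT ACG CCA TAG ATC — no ATG→stop ORF.
Frame -2: GAG GGC TAG CGG CAA CCC ATT CTA TAT TCC ACG TAG GCA GGC GTC TCC AAT CAT CTA AGA TTA ATT AGC AAT TCT GAG TTA CGC CAT AGA TCT — no ATG→stop ORF.
Frame -3: AGG GCT AGC GGC AAC CCA TTC TAT ATT CCA CGT AGG CAG GCG TCT CCA ATC ATC TAA GAT TAA TTA GCA ATT CTG AGT TAC GCC ATA GAT — no ATG→stop ORF.
Frame +1 has an ORF of 11 codons (positions 40–72) ≥ 10, so yes.

yes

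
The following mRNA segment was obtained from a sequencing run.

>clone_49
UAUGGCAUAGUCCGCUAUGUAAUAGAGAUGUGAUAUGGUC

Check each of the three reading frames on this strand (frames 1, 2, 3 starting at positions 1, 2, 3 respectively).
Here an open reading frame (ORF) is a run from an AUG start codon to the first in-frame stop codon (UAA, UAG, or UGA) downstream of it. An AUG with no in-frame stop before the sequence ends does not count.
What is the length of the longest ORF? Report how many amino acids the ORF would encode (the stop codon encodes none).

Frame 1: UAU GGC AUA GUC CGC UAU GUA AUA GAG AUG UGA UAU GGU — AUG at 28, stop UGA at 31 → 6 nt.
Frame 2: AUG GCA UAG UCC GCU AUG UAA UAG AGA UGU GAU AUG GUC — AUG at 2, stop UAG at 8 → 9 nt; AUG at 17, stop UAA at 20 → 6 nt.
Frame 3: UGG CAU AGU CCG CUA UGU AAU AGA GAU GUG AUA UGG — no AUG→stop ORF.
Longest: frame 2, positions 2–10, 9 nt = 3 codons = 2 aa. → 2 amino acids.

2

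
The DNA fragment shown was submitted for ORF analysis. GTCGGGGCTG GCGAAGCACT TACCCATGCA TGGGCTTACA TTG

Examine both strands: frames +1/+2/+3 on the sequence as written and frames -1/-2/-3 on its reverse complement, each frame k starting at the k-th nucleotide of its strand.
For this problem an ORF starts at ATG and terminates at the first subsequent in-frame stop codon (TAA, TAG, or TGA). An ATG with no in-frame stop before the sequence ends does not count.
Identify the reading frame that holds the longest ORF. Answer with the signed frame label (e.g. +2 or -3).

Reverse complement (5'→3'): CAATGTAAGCCCATGCATGGGTAAGTGCTTCGCCAGCCCCGAC
Frame +1: GTC GGG GCT GGC GAA GCA CTT ACC CAT GCA TGG GCT TAC ATT — no ATG→stop ORF.
Frame +2: TCG GGG CTG GCG AAG CAC TTA CCC ATG CAT GGG CTT ACA TTG — no ATG→stop ORF.
Frame +3: CGG GGC TGG CGA AGC ACT TAC CCA TGC ATG GGC TTA CAT — no ATG→stop ORF.
Frame -1: CAA TGT AAG CCC ATG CAT GGG TAA GTG CTT CGC CAG CCC CGA — ATG at 13, stop TAA at 22 → 12 nt.
Frame -2: AAT GTA AGC CCA TGC ATG GGT AAG TGC TTC GCC AGC CCC GAC — no ATG→stop ORF.
Frame -3: ATG TAA GCC CAT GCA TGG GTA AGT GCT TCG CCA GCC CCG — ATG at 3, stop TAA at 6 → 6 nt.
Longest ORF is 12 nt in frame -1 (positions 13–24).

-1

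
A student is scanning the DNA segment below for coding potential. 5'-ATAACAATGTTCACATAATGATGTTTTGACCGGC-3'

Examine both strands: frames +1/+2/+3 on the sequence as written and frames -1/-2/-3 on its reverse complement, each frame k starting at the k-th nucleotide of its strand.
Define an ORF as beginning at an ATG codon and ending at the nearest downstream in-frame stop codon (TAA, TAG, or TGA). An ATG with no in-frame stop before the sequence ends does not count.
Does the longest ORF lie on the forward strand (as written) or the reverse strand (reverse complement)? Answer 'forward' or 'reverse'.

forward

Reverse complement (5'→3'): GCCGGTCAAAACATCATTATGTGAACATTGTTAT
Frame +1: ATA ACA ATG TTC ACA TAA TGA TGT TTT GAC CGG — ATG at 7, stop TAA at 16 → 12 nt.
Frame +2: TAA CAA TGT TCA CAT AAT GAT GTT TTG ACC GGC — no ATG→stop ORF.
Frame +3: AAC AAT GTT CAC ATA ATG ATG TTT TGA CCG — ATG at 18, stop TGA at 27 → 12 nt; ATG at 21, stop TGA at 27 → 9 nt.
Frame -1: GCC GGT CAA AAC ATC ATT ATG TGA ACA TTG TTA — ATG at 19, stop TGA at 22 → 6 nt.
Frame -2: CCG GTC AAA ACA TCA TTA TGT GAA CAT TGT TAT — no ATG→stop ORF.
Frame -3: CGG TCA AAA CAT CAT TAT GTG AAC ATT GTT — no ATG→stop ORF.
Forward-strand max 12 nt; reverse-strand max 6 nt. The forward strand has the longer ORF.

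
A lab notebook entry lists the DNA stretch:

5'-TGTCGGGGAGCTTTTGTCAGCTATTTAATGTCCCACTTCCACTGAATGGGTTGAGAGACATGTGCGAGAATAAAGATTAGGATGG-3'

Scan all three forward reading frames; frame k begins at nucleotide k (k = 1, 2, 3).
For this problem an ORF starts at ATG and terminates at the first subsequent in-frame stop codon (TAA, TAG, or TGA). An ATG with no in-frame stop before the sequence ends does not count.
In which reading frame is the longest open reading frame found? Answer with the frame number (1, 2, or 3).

3

Frame 1: TGT CGG GGA GCT TTT GTC AGC TAT TTA ATG TCC CAC TTC CAC TGA ATG GGT TGA GAG ACA TGT GCG AGA ATA AAG ATT AGG ATG — ATG at 28, stop TGA at 43 → 18 nt; ATG at 46, stop TGA at 52 → 9 nt.
Frame 2: GTC GGG GAG CTT TTG TCA GCT ATT TAA TGT CCC ACT TCC ACT GAA TGG GTT GAG AGA CAT GTG CGA GAA TAA AGA TTA GGA TGG — no ATG→stop ORF.
Frame 3: TCG GGG AGC TTT TGT CAG CTA TTT AAT GTC CCA CTT CCA CTG AAT GGG TTG AGA GAC ATG TGC GAG AAT AAA GAT TAG GAT — ATG at 60, stop TAG at 78 → 21 nt.
Longest ORF is 21 nt in frame 3 (positions 60–80).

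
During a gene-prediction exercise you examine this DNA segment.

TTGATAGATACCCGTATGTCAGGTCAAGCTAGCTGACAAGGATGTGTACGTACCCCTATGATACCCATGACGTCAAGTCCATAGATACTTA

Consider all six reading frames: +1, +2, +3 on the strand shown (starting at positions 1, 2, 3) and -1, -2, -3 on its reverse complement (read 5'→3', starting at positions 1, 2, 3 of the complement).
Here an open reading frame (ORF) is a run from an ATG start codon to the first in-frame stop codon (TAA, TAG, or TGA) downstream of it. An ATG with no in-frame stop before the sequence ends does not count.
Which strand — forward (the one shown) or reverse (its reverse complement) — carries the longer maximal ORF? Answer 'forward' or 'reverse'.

Reverse complement (5'→3'): TAAGTATCTATGGACTTGACGTCATGGGTATCATAGGGGTACGTACACATCCTTGTCAGCTAGCTTGACCTGACATACGGGTATCTATCAA
Frame +1: TTG ATA GAT ACC CGT ATG TCA GGT CAA GCT AGC TGA CAA GGA TGT GTA CGT ACC CCT ATG ATA CCC ATG ACG TCA AGT CCA TAG ATA CTT — ATG at 16, stop TGA at 34 → 21 nt; ATG at 58, stop TAG at 82 → 27 nt; ATG at 67, stop TAG at 82 → 18 nt.
Frame +2: TGA TAG ATA CCC GTA TGT CAG GTC AAG CTA GCT GAC AAG GAT GTG TAC GTA CCC CTA TGA TAC CCA TGA CGT CAA GTC CAT AGA TAC TTA — no ATG→stop ORF.
Frame +3: GAT AGA TAC CCG TAT GTC AGG TCA AGC TAG CTG ACA AGG ATG TGT ACG TAC CCC TAT GAT ACC CAT GAC GTC AAG TCC ATA GAT ACT — no ATG→stop ORF.
Frame -1: TAA GTA TCT ATG GAC TTG ACG TCA TGG GTA TCA TAG GGG TAC GTA CAC ATC CTT GTC AGC TAG CTT GAC CTG ACA TAC GGG TAT CTA TCA — ATG at 10, stop TAG at 34 → 27 nt.
Frame -2: AAG TAT CTA TGG ACT TGA CGT CAT GGG TAT CAT AGG GGT ACG TAC ACA TCC TTG TCA GCT AGC TTG ACC TGA CAT ACG GGT ATC TAT CAA — no ATG→stop ORF.
Frame -3: AGT ATC TAT GGA CTT GAC GTC ATG GGT ATC ATA GGG GTA CGT ACA CAT CCT TGT CAG CTA GCT TGA CCT GAC ATA CGG GTA TCT ATC — ATG at 24, stop TGA at 66 → 45 nt.
Forward-strand max 27 nt; reverse-strand max 45 nt. The reverse strand has the longer ORF.

reverse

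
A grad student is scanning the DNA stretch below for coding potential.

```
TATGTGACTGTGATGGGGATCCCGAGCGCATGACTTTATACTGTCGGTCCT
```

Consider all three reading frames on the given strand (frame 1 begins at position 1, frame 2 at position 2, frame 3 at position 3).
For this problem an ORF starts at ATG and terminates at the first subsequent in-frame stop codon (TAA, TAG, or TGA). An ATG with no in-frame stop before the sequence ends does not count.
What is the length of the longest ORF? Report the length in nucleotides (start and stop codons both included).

Frame 1: TAT GTG ACT GTG ATG GGG ATC CCG AGC GCA TGA CTT TAT ACT GTC GGT CCT — ATG at 13, stop TGA at 31 → 21 nt.
Frame 2: ATG TGA CTG TGA TGG GGA TCC CGA GCG CAT GAC TTT ATA CTG TCG GTC — ATG at 2, stop TGA at 5 → 6 nt.
Frame 3: TGT GAC TGT GAT GGG GAT CCC GAG CGC ATG ACT TTA TAC TGT CGG TCC — no ATG→stop ORF.
Longest: frame 1, positions 13–33, 21 nt = 7 codons = 6 aa. → 21 nucleotides.

21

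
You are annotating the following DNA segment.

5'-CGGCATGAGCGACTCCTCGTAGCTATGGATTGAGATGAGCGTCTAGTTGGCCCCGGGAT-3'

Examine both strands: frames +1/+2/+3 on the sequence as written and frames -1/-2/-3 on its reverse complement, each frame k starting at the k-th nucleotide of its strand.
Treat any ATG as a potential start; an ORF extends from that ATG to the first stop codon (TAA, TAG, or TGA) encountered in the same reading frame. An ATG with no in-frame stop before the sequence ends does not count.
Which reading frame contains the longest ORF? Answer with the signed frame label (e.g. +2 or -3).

Reverse complement (5'→3'): ATCCCGGGGCCAACTAGACGCTCATCTCAATCCATAGCTACGAGGAGTCGCTCATGCCG
Frame +1: CGG CAT GAG CGA CTC CTC GTA GCT ATG GAT TGA GAT GAG CGT CTA GTT GGC CCC GGG — ATG at 25, stop TGA at 31 → 9 nt.
Frame +2: GGC ATG AGC GAC TCC TCG TAG CTA TGG ATT GAG ATG AGC GTC TAG TTG GCC CCG GGA — ATG at 5, stop TAG at 20 → 18 nt; ATG at 35, stop TAG at 44 → 12 nt.
Frame +3: GCA TGA GCG ACT CCT CGT AGC TAT GGA TTG AGA TGA GCG TCT AGT TGG CCC CGG GAT — no ATG→stop ORF.
Frame -1: ATC CCG GGG CCA ACT AGA CGC TCA TCT CAA TCC ATA GCT ACG AGG AGT CGC TCA TGC — no ATG→stop ORF.
Frame -2: TCC CGG GGC CAA CTA GAC GCT CAT CTC AAT CCA TAG CTA CGA GGA GTC GCT CAT GCC — no ATG→stop ORF.
Frame -3: CCC GGG GCC AAC TAG ACG CTC ATC TCA ATC CAT AGC TAC GAG GAG TCG CTC ATG CCG — no ATG→stop ORF.
Longest ORF is 18 nt in frame +2 (positions 5–22).

+2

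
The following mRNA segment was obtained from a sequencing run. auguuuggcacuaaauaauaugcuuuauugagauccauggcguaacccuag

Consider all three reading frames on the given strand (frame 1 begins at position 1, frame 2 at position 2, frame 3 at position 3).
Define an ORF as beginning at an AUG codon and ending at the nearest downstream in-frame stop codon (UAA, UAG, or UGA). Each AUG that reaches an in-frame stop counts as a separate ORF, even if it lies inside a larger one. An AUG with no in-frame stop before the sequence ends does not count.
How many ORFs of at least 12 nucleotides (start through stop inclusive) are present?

2

Frame 1: AUG UUU GGC ACU AAA UAA UAU GCU UUA UUG AGA UCC AUG GCG UAA CCC UAG — AUG at 1, stop UAA at 16 → 18 nt; AUG at 37, stop UAA at 43 → 9 nt.
Frame 2: UGU UUG GCA CUA AAU AAU AUG CUU UAU UGA GAU CCA UGG CGU AAC CCU — AUG at 20, stop UGA at 29 → 12 nt.
Frame 3: GUU UGG CAC UAA AUA AUA UGC UUU AUU GAG AUC CAU GGC GUA ACC CUA — no AUG→stop ORF.
ORFs ≥ 12 nucleotides: frame 1 1–18 (18 nucleotides), frame 2 20–31 (12 nucleotides). Count = 2.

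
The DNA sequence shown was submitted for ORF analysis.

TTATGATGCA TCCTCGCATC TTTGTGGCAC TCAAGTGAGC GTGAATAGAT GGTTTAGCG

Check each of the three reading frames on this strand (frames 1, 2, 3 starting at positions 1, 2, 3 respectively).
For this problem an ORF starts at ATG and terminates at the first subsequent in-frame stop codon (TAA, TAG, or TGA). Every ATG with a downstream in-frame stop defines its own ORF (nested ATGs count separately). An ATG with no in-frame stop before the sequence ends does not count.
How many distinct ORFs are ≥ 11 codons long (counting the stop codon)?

2

Frame 1: TTA TGA TGC ATC CTC GCA TCT TTG TGG CAC TCA AGT GAG CGT GAA TAG ATG GTT TAG — ATG at 49, stop TAG at 55 → 9 nt.
Frame 2: TAT GAT GCA TCC TCG CAT CTT TGT GGC ACT CAA GTG AGC GTG AAT AGA TGG TTT AGC — no ATG→stop ORF.
Frame 3: ATG ATG CAT CCT CGC ATC TTT GTG GCA CTC AAG TGA GCG TGA ATA GAT GGT TTA GCG — ATG at 3, stop TGA at 36 → 36 nt; ATG at 6, stop TGA at 36 → 33 nt.
ORFs ≥ 11 codons: frame 3 3–38 (12 codons), frame 3 6–38 (11 codons). Count = 2.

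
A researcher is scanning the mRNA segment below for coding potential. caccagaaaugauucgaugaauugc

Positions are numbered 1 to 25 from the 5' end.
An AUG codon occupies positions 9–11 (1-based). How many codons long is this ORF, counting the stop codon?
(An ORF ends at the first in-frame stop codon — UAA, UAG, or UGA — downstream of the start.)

4

Codons from position 9: AUG (9–11), AUU (12–14), CGA (15–17), UGA (18–20).
UGA is the first in-frame stop; that's 4 codons including the stop.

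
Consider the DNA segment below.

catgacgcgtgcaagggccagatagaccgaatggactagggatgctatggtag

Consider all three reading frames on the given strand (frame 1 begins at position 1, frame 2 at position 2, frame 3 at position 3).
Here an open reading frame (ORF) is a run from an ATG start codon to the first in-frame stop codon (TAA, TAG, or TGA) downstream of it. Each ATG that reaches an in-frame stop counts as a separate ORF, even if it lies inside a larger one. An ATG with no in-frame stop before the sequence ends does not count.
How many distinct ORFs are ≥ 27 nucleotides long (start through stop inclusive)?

Frame 1: CAT GAC GCG TGC AAG GGC CAG ATA GAC CGA ATG GAC TAG GGA TGC TAT GGT — ATG at 31, stop TAG at 37 → 9 nt.
Frame 2: ATG ACG CGT GCA AGG GCC AGA TAG ACC GAA TGG ACT AGG GAT GCT ATG GTA — ATG at 2, stop TAG at 23 → 24 nt.
Frame 3: TGA CGC GTG CAA GGG CCA GAT AGA CCG AAT GGA CTA GGG ATG CTA TGG TAG — ATG at 42, stop TAG at 51 → 12 nt.
No ORF reaches 27 nucleotides. Count = 0.

0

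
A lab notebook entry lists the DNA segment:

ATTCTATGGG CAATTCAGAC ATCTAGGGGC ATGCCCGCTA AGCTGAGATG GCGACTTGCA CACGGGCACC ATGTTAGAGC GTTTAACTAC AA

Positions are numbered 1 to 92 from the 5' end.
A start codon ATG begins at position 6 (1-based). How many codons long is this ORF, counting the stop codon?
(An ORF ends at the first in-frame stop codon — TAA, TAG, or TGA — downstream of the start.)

7

Codons from position 6: ATG (6–8), GGC (9–11), AAT (12–14), TCA (15–17), GAC (18–20), ATC (21–23), TAG (24–26).
TAG is the first in-frame stop; that's 7 codons including the stop.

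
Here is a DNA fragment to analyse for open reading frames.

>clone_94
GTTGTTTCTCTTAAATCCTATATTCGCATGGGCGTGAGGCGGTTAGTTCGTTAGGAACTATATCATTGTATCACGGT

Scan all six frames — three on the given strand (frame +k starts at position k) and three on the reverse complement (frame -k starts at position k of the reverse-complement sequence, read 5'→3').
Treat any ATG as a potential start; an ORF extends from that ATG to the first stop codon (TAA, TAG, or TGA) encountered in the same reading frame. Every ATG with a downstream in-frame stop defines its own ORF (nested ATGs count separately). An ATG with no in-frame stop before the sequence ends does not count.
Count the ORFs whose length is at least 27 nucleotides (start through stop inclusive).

Reverse complement (5'→3'): ACCGTGATACAATGATATAGTTCCTAACGAACTAACCGCCTCACGCCCATGCGAATATAGGATTTAAGAGAAACAAC
Frame +1: GTT GTT TCT CTT AAA TCC TAT ATT CGC ATG GGC GTG AGG CGG TTA GTT CGT TAG GAA CTA TAT CAT TGT ATC ACG — ATG at 28, stop TAG at 52 → 27 nt.
Frame +2: TTG TTT CTC TTA AAT CCT ATA TTC GCA TGG GCG TGA GGC GGT TAG TTC GTT AGG AAC TAT ATC ATT GTA TCA CGG — no ATG→stop ORF.
Frame +3: TGT TTC TCT TAA ATC CTA TAT TCG CAT GGG CGT GAG GCG GTT AGT TCG TTA GGA ACT ATA TCA TTG TAT CAC GGT — no ATG→stop ORF.
Frame -1: ACC GTG ATA CAA TGA TAT AGT TCC TAA CGA ACT AAC CGC CTC ACG CCC ATG CGA ATA TAG GAT TTA AGA GAA ACA — ATG at 49, stop TAG at 58 → 12 nt.
Frame -2: CCG TGA TAC AAT GAT ATA GTT CCT AAC GAA CTA ACC GCC TCA CGC CCA TGC GAA TAT AGG ATT TAA GAG AAA CAA — no ATG→stop ORF.
Frame -3: CGT GAT ACA ATG ATA TAG TTC CTA ACG AAC TAA CCG CCT CAC GCC CAT GCG AAT ATA GGA TTT AAG AGA AAC AAC — ATG at 12, stop TAG at 18 → 9 nt.
ORFs ≥ 27 nucleotides: frame +1 28–54 (27 nucleotides). Count = 1.

1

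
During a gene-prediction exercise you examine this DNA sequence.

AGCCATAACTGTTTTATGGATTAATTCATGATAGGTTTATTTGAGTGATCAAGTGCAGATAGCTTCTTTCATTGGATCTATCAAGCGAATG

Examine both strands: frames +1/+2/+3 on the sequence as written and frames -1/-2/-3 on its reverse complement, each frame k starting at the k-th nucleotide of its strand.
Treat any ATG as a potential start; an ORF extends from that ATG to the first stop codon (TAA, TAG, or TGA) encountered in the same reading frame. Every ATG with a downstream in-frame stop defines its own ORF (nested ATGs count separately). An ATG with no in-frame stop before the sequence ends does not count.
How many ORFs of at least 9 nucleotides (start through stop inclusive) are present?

Reverse complement (5'→3'): CATTCGCTTGATAGATCCAATGAAAGAAGCTATCTGCACTTGATCACTCAAATAAACCTATCATGAATTAATCCATAAAACAGTTATGGCT
Frame +1: AGC CAT AAC TGT TTT ATG GAT TAA TTC ATG ATA GGT TTA TTT GAG TGA TCA AGT GCA GAT AGC TTC TTT CAT TGG ATC TAT CAA GCG AAT — ATG at 16, stop TAA at 22 → 9 nt; ATG at 28, stop TGA at 46 → 21 nt.
Frame +2: GCC ATA ACT GTT TTA TGG ATT AAT TCA TGA TAG GTT TAT TTG AGT GAT CAA GTG CAG ATA GCT TCT TTC ATT GGA TCT ATC AAG CGA ATG — no ATG→stop ORF.
Frame +3: CCA TAA CTG TTT TAT GGA TTA ATT CAT GAT AGG TTT ATT TGA GTG ATC AAG TGC AGA TAG CTT CTT TCA TTG GAT CTA TCA AGC GAA — no ATG→stop ORF.
Frame -1: CAT TCG CTT GAT AGA TCC AAT GAA AGA AGC TAT CTG CAC TTG ATC ACT CAA ATA AAC CTA TCA TGA ATT AAT CCA TAA AAC AGT TAT GGC — no ATG→stop ORF.
Frame -2: ATT CGC TTG ATA GAT CCA ATG AAA GAA GCT ATC TGC ACT TGA TCA CTC AAA TAA ACC TAT CAT GAA TTA ATC CAT AAA ACA GTT ATG GCT — ATG at 20, stop TGA at 41 → 24 nt.
Frame -3: TTC GCT TGA TAG ATC CAA TGA AAG AAG CTA TCT GCA CTT GAT CAC TCA AAT AAA CCT ATC ATG AAT TAA TCC ATA AAA CAG TTA TGG — ATG at 63, stop TAA at 69 → 9 nt.
ORFs ≥ 9 nucleotides: frame +1 16–24 (9 nucleotides), frame +1 28–48 (21 nucleotides), frame -2 20–43 (24 nucleotides), frame -3 63–71 (9 nucleotides). Count = 4.

4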